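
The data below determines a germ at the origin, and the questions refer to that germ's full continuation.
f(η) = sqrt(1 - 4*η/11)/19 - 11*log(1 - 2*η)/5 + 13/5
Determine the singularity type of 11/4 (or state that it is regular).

The point is an algebraic (square-root) branch point.

The term (1/19)*sqrt(1 - η/(11/4)) has argument 1 - 11/4/(11/4) = 0 at 11/4: a square-root (algebraic, two-sheeted) branch point; the remaining terms are analytic or single-valued there.


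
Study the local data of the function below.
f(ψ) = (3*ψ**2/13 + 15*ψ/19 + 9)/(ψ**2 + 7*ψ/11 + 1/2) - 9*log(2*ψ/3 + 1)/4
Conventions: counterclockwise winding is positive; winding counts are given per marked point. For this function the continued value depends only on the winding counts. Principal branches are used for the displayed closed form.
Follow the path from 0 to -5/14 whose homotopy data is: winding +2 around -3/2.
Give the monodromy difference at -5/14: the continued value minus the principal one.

Continued minus principal equals -(9)*pi*i.

The rational part is single-valued and drops out of the difference; each branch term changes only by its own monodromy.
(-9/4)*log(1 - ψ/(-3/2)): each positive loop around -3/2 adds 2*pi*i to the log, so winding +2 contributes (-9/4)*(2)*2*pi*i = -(9)*pi*i.
Summing the contributions at ψ = -5/14 gives -(9)*pi*i.


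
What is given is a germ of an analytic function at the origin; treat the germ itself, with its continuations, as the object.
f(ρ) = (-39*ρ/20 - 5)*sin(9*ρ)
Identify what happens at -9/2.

The point is a regular point.

There is no denominator, hence no pole anywhere.
The factor sin(9*ρ) is entire.
So the germ continues analytically to -9/2.


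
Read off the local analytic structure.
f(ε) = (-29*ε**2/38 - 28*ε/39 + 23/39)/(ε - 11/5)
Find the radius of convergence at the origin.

The radius of convergence is 11/5.

Denominator factor (ε - 11/5): pole of order 1 at 11/5, modulus 11/5.
The radius of convergence is the smallest modulus among the singular points: 11/5.


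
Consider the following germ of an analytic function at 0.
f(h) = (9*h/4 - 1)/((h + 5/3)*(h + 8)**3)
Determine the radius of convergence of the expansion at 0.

The radius of convergence is 5/3.

Denominator factor (h + 8)^3: pole of order 3 at -8, modulus 8.
Denominator factor (h + 5/3): pole of order 1 at -5/3, modulus 5/3.
The radius of convergence is the smallest modulus among the singular points: 5/3.


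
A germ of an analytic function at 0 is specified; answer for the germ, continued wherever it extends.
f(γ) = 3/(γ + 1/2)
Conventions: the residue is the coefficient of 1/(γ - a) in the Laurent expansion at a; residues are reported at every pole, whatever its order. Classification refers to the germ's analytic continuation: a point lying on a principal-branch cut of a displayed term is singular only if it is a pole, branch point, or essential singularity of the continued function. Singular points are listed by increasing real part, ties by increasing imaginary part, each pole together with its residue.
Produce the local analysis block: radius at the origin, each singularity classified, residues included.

Denominator factor (γ + 1/2): pole of order 1 at -1/2, modulus 1/2.
The radius of convergence is the smallest modulus among the singular points: 1/2.
At the order-1 pole -1/2 set g(γ) = (γ - (-1/2))*f(γ) = 3.
Simple pole: residue = g(a) at a = -1/2, which is 3.

Radius of convergence at 0: 1/2.
At -1/2: a pole of order 1; residue 3.


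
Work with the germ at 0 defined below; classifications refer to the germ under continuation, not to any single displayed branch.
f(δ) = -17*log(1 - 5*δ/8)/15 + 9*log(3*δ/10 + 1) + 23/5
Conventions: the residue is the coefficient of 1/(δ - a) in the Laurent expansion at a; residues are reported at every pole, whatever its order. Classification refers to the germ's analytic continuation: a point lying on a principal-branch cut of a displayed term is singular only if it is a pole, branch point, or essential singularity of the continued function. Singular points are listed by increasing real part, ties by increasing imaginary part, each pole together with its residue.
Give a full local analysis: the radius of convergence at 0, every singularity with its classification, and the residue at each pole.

Radius of convergence at 0: 8/5.
At -10/3: a logarithmic branch point.
At 8/5: a logarithmic branch point.

Branch term (9)*log(1 - δ/(-10/3)): its argument vanishes at δ = -10/3, a logarithmic branch point, modulus 10/3.
Branch term (-17/15)*log(1 - δ/(8/5)): its argument vanishes at δ = 8/5, a logarithmic branch point, modulus 8/5.
The radius of convergence is the smallest modulus among the singular points: 8/5.
List the singular points by increasing real part (a conjugate pair: the negative imaginary part first).


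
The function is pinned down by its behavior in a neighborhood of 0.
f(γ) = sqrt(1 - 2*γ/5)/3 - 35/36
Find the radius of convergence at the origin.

Branch term (1/3)*sqrt(1 - γ/(5/2)): its argument vanishes at γ = 5/2, a square-root branch point, modulus 5/2.
The radius of convergence is the smallest modulus among the singular points: 5/2.

The radius of convergence is 5/2.


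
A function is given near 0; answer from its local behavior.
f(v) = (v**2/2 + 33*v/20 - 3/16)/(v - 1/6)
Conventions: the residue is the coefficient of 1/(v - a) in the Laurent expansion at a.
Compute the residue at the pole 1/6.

The residue is 73/720.

At the order-1 pole 1/6 set g(v) = (v - (1/6))*f(v) = v**2/2 + 33*v/20 - 3/16.
Simple pole: residue = g(a) at a = 1/6, which is 73/720.


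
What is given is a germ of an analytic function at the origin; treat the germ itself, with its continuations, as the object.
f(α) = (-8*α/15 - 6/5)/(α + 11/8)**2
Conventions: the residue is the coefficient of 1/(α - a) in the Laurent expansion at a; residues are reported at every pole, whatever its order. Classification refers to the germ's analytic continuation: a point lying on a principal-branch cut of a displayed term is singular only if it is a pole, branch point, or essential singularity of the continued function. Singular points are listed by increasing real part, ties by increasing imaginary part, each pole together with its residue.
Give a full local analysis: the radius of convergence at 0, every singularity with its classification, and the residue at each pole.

Denominator factor (α + 11/8)^2: pole of order 2 at -11/8, modulus 11/8.
The radius of convergence is the smallest modulus among the singular points: 11/8.
At the order-2 pole -11/8 set g(α) = (α - (-11/8))^2*f(α) = -8*α/15 - 6/5.
Order-2 pole: residue = g'(a); g'(-11/8) = -8/15, so the residue is -8/15.

Radius of convergence at 0: 11/8.
At -11/8: a pole of order 2; residue -8/15.


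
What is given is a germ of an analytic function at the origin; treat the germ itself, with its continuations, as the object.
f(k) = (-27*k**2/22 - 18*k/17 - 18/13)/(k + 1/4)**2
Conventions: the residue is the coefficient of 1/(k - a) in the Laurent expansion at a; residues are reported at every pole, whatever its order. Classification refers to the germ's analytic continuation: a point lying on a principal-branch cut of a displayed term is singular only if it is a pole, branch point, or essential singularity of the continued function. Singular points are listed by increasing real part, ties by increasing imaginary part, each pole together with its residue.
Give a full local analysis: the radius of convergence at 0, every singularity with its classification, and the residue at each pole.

Denominator factor (k + 1/4)^2: pole of order 2 at -1/4, modulus 1/4.
The radius of convergence is the smallest modulus among the singular points: 1/4.
At the order-2 pole -1/4 set g(k) = (k - (-1/4))^2*f(k) = -27*k**2/22 - 18*k/17 - 18/13.
Order-2 pole: residue = g'(a); g'(-1/4) = -333/748, so the residue is -333/748.

Radius of convergence at 0: 1/4.
At -1/4: a pole of order 2; residue -333/748.


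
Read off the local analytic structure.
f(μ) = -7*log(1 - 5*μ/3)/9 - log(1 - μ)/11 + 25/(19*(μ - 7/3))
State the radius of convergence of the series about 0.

Denominator factor (μ - 7/3): pole of order 1 at 7/3, modulus 7/3.
Branch term (-1/11)*log(1 - μ/(1)): its argument vanishes at μ = 1, a logarithmic branch point, modulus 1.
Branch term (-7/9)*log(1 - μ/(3/5)): its argument vanishes at μ = 3/5, a logarithmic branch point, modulus 3/5.
The radius of convergence is the smallest modulus among the singular points: 3/5.

The radius of convergence is 3/5.


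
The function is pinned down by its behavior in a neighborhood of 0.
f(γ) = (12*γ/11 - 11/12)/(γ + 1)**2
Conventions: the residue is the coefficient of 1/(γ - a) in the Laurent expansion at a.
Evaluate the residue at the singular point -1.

The residue is 12/11.

At the order-2 pole -1 set g(γ) = (γ - (-1))^2*f(γ) = 12*γ/11 - 11/12.
Order-2 pole: residue = g'(a); g'(-1) = 12/11, so the residue is 12/11.


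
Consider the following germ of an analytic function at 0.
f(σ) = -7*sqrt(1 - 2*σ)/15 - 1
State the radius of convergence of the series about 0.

Branch term (-7/15)*sqrt(1 - σ/(1/2)): its argument vanishes at σ = 1/2, a square-root branch point, modulus 1/2.
The radius of convergence is the smallest modulus among the singular points: 1/2.

The radius of convergence is 1/2.


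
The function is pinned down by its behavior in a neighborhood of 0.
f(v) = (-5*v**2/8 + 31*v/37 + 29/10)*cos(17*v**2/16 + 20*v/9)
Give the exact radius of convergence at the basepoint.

The radius of convergence is infinite.

The factor cos(17*v**2/16 + 20*v/9) is entire and contributes no finite singular point.
The polynomial part has no poles.
No finite singular points: the Taylor series at 0 converges everywhere.


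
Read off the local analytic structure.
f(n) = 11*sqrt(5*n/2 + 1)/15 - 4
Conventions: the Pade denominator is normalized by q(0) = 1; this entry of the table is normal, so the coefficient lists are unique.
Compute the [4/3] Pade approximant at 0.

The Pade approximant has numerator coefficients [-49/15, -34/3, -475/48, -25/24, 1375/6144]; denominator coefficients [1, 15/4, 125/32, 125/128].

Taylor coefficients needed (expand at 0): a_0 = -49/15, a_1 = 11/12, a_2 = -55/96, a_3 = 275/384, a_4 = -6875/6144, a_5 = 48125/24576, a_6 = -240625/65536, a_7 = 1890625/262144.
Write the denominator as Q(n) = 1 + q1*n + q2*n^2 + q3*n^3. Requiring Q*f - P = O(n^8) with deg P <= 4 kills the coefficients of n^5..n^7 in Q*f:
  n^5: a_5 + q1*a_4 + q2*a_3 + q3*a_2 = 0, i.e. 48125/24576 + (-6875/6144)*q1 + (275/384)*q2 + (-55/96)*q3 = 0.
  n^6: a_6 + q1*a_5 + q2*a_4 + q3*a_3 = 0, i.e. -240625/65536 + (48125/24576)*q1 + (-6875/6144)*q2 + (275/384)*q3 = 0.
  n^7: a_7 + q1*a_6 + q2*a_5 + q3*a_4 = 0, i.e. 1890625/262144 + (-240625/65536)*q1 + (48125/24576)*q2 + (-6875/6144)*q3 = 0.
Solving this linear system: q1 = 15/4, q2 = 125/32, q3 = 125/128.
The numerator is Q*f truncated at degree 4: P0 = a_0 = -49/15; P1 = a_1 + q1*a_0 = -34/3; P2 = a_2 + q1*a_1 + q2*a_0 = -475/48; P3 = a_3 + q1*a_2 + q2*a_1 + q3*a_0 = -25/24; P4 = a_4 + q1*a_3 + q2*a_2 + q3*a_1 = 1375/6144.


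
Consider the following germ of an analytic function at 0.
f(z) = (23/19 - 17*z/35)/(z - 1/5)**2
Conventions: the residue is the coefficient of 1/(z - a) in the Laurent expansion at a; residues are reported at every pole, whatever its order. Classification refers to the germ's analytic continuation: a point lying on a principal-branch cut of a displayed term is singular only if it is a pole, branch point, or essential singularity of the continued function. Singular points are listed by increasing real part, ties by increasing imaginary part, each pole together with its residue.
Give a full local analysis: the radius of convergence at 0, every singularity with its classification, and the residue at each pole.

Radius of convergence at 0: 1/5.
At 1/5: a pole of order 2; residue -17/35.

Denominator factor (z - 1/5)^2: pole of order 2 at 1/5, modulus 1/5.
The radius of convergence is the smallest modulus among the singular points: 1/5.
At the order-2 pole 1/5 set g(z) = (z - (1/5))^2*f(z) = 23/19 - 17*z/35.
Order-2 pole: residue = g'(a); g'(1/5) = -17/35, so the residue is -17/35.


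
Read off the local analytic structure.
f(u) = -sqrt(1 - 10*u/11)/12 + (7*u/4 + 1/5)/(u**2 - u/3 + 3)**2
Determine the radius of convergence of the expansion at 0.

Denominator factor (u**2 - u/3 + 3)^2: discriminant -107/9, complex-conjugate roots (1/6) + ((1/6)*sqrt(107))*i and (1/6) - ((1/6)*sqrt(107))*i; poles of order 2, moduli sqrt(3) and sqrt(3).
Branch term (-1/12)*sqrt(1 - u/(11/10)): its argument vanishes at u = 11/10, a square-root branch point, modulus 11/10.
The radius of convergence is the smallest modulus among the singular points: 11/10.

The radius of convergence is 11/10.


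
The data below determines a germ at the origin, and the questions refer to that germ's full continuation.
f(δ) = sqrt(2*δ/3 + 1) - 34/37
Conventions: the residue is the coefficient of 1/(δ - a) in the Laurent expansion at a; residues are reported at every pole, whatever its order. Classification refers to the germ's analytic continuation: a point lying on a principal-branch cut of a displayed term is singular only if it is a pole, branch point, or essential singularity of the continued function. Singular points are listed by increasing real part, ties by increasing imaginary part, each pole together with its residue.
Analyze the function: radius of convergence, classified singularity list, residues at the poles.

Radius of convergence at 0: 3/2.
At -3/2: an algebraic (square-root) branch point.

Branch term (1)*sqrt(1 - δ/(-3/2)): its argument vanishes at δ = -3/2, a square-root branch point, modulus 3/2.
The radius of convergence is the smallest modulus among the singular points: 3/2.


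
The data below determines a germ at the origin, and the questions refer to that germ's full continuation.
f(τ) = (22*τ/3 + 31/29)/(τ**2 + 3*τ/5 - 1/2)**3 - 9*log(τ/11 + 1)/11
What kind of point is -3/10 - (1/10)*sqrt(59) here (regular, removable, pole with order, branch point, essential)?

The point is a pole of order 3.

The denominator factor τ**2 + 3*τ/5 - 1/2 vanishes at -3/10 - (1/10)*sqrt(59) and appears to the power 3; the numerator there equals -164/145 - (11/15)*sqrt(59), nonzero, and no other factor vanishes.
The branch terms are analytic at this point.
Hence a pole whose order is the multiplicity, 3.


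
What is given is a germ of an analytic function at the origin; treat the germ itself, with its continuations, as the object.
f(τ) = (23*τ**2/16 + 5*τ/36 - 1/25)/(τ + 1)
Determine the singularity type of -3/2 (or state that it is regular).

The point is a regular point.

Denominator factors: τ + 1 = -1/2 at τ = -3/2 — none vanishes.
So the germ continues analytically to -3/2.


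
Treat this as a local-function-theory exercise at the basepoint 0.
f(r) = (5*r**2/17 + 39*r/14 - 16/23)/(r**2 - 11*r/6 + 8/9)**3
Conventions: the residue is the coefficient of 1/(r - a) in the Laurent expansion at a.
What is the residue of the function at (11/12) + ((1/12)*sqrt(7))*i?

The factor r**2 - 11*r/6 + 8/9 splits as (r - a)(r - a') with a = (11/12) + ((1/12)*sqrt(7))*i, a' = (11/12) - ((1/12)*sqrt(7))*i. At the order-3 pole a set g(r) = (r - a)^3*f(r) = [5*r**2/17 + 39*r/14 - 16/23] / (r - a')^3.
Order-3 pole: residue = g''(a)/2; g''((11/12) + ((1/12)*sqrt(7))*i) = -((538838784/938791)*sqrt(7))*i, so the residue is -((269419392/938791)*sqrt(7))*i.

The residue is -((269419392/938791)*sqrt(7))*i.


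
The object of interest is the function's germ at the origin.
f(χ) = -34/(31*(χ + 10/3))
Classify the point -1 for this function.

The point is a regular point.

Denominator factors: χ + 10/3 = 7/3 at χ = -1 — none vanishes.
So the germ continues analytically to -1.


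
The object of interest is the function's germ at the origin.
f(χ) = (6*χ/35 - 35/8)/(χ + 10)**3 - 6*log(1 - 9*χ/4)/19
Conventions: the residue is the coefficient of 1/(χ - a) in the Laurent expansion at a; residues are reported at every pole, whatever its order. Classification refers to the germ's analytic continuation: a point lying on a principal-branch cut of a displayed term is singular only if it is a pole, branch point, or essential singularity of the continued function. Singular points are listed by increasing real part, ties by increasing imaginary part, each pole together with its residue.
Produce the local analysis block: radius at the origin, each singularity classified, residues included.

Radius of convergence at 0: 4/9.
At -10: a pole of order 3; residue 0.
At 4/9: a logarithmic branch point.

Denominator factor (χ + 10)^3: pole of order 3 at -10, modulus 10.
Branch term (-6/19)*log(1 - χ/(4/9)): its argument vanishes at χ = 4/9, a logarithmic branch point, modulus 4/9.
The radius of convergence is the smallest modulus among the singular points: 4/9.
The branch term is analytic at -10 and contributes nothing to the residue; only the rational part matters.
At the order-3 pole -10 set g(χ) = (χ - (-10))^3*(rational part) = 6*χ/35 - 35/8.
Order-3 pole: residue = g''(a)/2; g''(-10) = 0, so the residue is 0.
List the singular points by increasing real part (a conjugate pair: the negative imaginary part first).


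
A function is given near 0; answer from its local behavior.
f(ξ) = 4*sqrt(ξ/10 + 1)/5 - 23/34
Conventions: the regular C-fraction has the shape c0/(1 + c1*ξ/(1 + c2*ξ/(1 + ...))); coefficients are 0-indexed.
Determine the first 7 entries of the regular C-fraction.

Taylor coefficients (expand at 0): a_0 = 21/170, a_1 = 1/25, a_2 = -1/1000, a_3 = 1/20000, a_4 = -1/320000, a_5 = 7/32000000, a_6 = -21/1280000000.
c0 = a_0 = 21/170. Peel one level at a time: if S = 1 + c*ξ/S' with S'(0) = 1, then c is the ξ-coefficient of S and S' = c*ξ/(S - 1).
S_1 = c0/f = 1 + (-34/105)*ξ + (4981/44100)*ξ^2 + ...; c1 = -34/105.
S_2 = c1*ξ/(S_1 - 1) = 1 + (293/840)*ξ + (-1/1600)*ξ^2 + ...; c2 = 293/840.
S_3 = c2*ξ/(S_2 - 1) = 1 + (21/11720)*ξ + (-2373/27471680)*ξ^2 + ...; c3 = 21/11720.
S_4 = c3*ξ/(S_3 - 1) = 1 + (113/2344)*ξ + (-1/1600)*ξ^2 + ...; c4 = 113/2344.
S_5 = c4*ξ/(S_4 - 1) = 1 + (293/22600)*ξ + (-245241/510760000)*ξ^2 + ...; c5 = 293/22600.
S_6 = c5*ξ/(S_5 - 1) = 1 + (837/22600)*ξ + ...; c6 = 837/22600.

The regular C-fraction coefficients are [21/170, -34/105, 293/840, 21/11720, 113/2344, 293/22600, 837/22600].


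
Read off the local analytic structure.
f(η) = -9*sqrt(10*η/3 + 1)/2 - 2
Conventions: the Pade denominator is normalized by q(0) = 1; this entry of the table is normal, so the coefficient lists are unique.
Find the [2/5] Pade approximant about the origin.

The Pade approximant has numerator coefficients [-13/2, -4936065/157759, -67512175/1893108]; denominator coefficients [1, 577365/157759, 1053125/473277, -308125/473277, 4139375/11358648, -6265625/34075944].

Taylor coefficients needed (expand at 0): a_0 = -13/2, a_1 = -15/2, a_2 = 25/4, a_3 = -125/12, a_4 = 3125/144, a_5 = -21875/432, a_6 = 109375/864, a_7 = -859375/2592.
Write the denominator as Q(η) = 1 + q1*η + q2*η^2 + q3*η^3 + q4*η^4 + q5*η^5. Requiring Q*f - P = O(η^8) with deg P <= 2 kills the coefficients of η^3..η^7 in Q*f:
  η^3: a_3 + q1*a_2 + q2*a_1 + q3*a_0 = 0, i.e. -125/12 + (25/4)*q1 + (-15/2)*q2 + (-13/2)*q3 = 0.
  η^4: a_4 + q1*a_3 + q2*a_2 + q3*a_1 + q4*a_0 = 0, i.e. 3125/144 + (-125/12)*q1 + (25/4)*q2 + (-15/2)*q3 + (-13/2)*q4 = 0.
  η^5: a_5 + q1*a_4 + q2*a_3 + q3*a_2 + q4*a_1 + q5*a_0 = 0, i.e. -21875/432 + (3125/144)*q1 + (-125/12)*q2 + (25/4)*q3 + (-15/2)*q4 + (-13/2)*q5 = 0.
  η^6: a_6 + q1*a_5 + q2*a_4 + q3*a_3 + q4*a_2 + q5*a_1 = 0, i.e. 109375/864 + (-21875/432)*q1 + (3125/144)*q2 + (-125/12)*q3 + (25/4)*q4 + (-15/2)*q5 = 0.
  η^7: a_7 + q1*a_6 + q2*a_5 + q3*a_4 + q4*a_3 + q5*a_2 = 0, i.e. -859375/2592 + (109375/864)*q1 + (-21875/432)*q2 + (3125/144)*q3 + (-125/12)*q4 + (25/4)*q5 = 0.
Solving this linear system: q1 = 577365/157759, q2 = 1053125/473277, q3 = -308125/473277, q4 = 4139375/11358648, q5 = -6265625/34075944.
The numerator is Q*f truncated at degree 2: P0 = a_0 = -13/2; P1 = a_1 + q1*a_0 = -4936065/157759; P2 = a_2 + q1*a_1 + q2*a_0 = -67512175/1893108.


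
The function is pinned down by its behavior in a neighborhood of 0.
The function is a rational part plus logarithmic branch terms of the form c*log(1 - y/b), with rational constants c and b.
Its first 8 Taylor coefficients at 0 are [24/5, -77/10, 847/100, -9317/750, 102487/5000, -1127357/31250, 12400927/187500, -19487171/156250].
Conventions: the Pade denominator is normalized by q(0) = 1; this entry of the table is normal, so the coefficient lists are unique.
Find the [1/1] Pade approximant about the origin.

The Pade approximant has numerator coefficients [24/5, -121/50]; denominator coefficients [1, 11/10].

Taylor coefficients needed (read off): a_0 = 24/5, a_1 = -77/10, a_2 = 847/100.
Write the denominator as Q(y) = 1 + q1*y. Requiring Q*f - P = O(y^3) with deg P <= 1 kills the coefficients of y^2..y^2 in Q*f:
  y^2: a_2 + q1*a_1 = 0, i.e. 847/100 + (-77/10)*q1 = 0.
Solving this linear system: q1 = 11/10.
The numerator is Q*f truncated at degree 1: P0 = a_0 = 24/5; P1 = a_1 + q1*a_0 = -121/50.


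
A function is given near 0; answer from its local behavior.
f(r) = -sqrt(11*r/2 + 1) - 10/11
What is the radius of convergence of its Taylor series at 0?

The radius of convergence is 2/11.

Branch term (-1)*sqrt(1 - r/(-2/11)): its argument vanishes at r = -2/11, a square-root branch point, modulus 2/11.
The radius of convergence is the smallest modulus among the singular points: 2/11.


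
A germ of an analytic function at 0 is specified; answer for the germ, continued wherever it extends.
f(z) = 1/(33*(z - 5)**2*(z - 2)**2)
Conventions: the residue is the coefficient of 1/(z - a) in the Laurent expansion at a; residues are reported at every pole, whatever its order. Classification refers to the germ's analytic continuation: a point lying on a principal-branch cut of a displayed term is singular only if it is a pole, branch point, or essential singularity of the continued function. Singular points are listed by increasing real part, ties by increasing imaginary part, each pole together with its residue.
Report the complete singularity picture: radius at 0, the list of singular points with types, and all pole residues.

Denominator factor (z - 5)^2: pole of order 2 at 5, modulus 5.
Denominator factor (z - 2)^2: pole of order 2 at 2, modulus 2.
The radius of convergence is the smallest modulus among the singular points: 2.
At the order-2 pole 2 set g(z) = (z - (2))^2*f(z) = 1/(33*(z - 5)**2).
Order-2 pole: residue = g'(a); g'(2) = 2/891, so the residue is 2/891.
At the order-2 pole 5 set g(z) = (z - (5))^2*f(z) = 1/(33*(z - 2)**2).
Order-2 pole: residue = g'(a); g'(5) = -2/891, so the residue is -2/891.
List the singular points by increasing real part (a conjugate pair: the negative imaginary part first).

Radius of convergence at 0: 2.
At 2: a pole of order 2; residue 2/891.
At 5: a pole of order 2; residue -2/891.


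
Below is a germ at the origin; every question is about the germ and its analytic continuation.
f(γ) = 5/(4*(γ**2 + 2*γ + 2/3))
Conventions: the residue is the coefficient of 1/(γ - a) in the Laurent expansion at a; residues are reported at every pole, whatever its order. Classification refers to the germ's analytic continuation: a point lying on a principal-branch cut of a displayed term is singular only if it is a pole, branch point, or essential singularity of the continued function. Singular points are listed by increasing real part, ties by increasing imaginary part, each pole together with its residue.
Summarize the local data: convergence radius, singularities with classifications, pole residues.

Radius of convergence at 0: 1 - (1/3)*sqrt(3).
At -1 - (1/3)*sqrt(3): a pole of order 1; residue -(5/8)*sqrt(3).
At -1 + (1/3)*sqrt(3): a pole of order 1; residue (5/8)*sqrt(3).

Denominator factor (γ**2 + 2*γ + 2/3): discriminant 4/3, real irrational roots -1 + (1/3)*sqrt(3) and -1 - (1/3)*sqrt(3); poles of order 1, moduli 1 - (1/3)*sqrt(3) and 1 + (1/3)*sqrt(3).
The radius of convergence is the smallest modulus among the singular points: 1 - (1/3)*sqrt(3).
The factor γ**2 + 2*γ + 2/3 splits as (γ - a)(γ - a') with a = -1 - (1/3)*sqrt(3), a' = -1 + (1/3)*sqrt(3). At the order-1 pole a set g(γ) = (γ - a)*f(γ) = [5/4] / (γ - a').
Simple pole: residue = g(a) at a = -1 - (1/3)*sqrt(3), which is -(5/8)*sqrt(3).
The factor γ**2 + 2*γ + 2/3 splits as (γ - a)(γ - a') with a = -1 + (1/3)*sqrt(3), a' = -1 - (1/3)*sqrt(3). At the order-1 pole a set g(γ) = (γ - a)*f(γ) = [5/4] / (γ - a').
Simple pole: residue = g(a) at a = -1 + (1/3)*sqrt(3), which is (5/8)*sqrt(3).
List the singular points by increasing real part (a conjugate pair: the negative imaginary part first).


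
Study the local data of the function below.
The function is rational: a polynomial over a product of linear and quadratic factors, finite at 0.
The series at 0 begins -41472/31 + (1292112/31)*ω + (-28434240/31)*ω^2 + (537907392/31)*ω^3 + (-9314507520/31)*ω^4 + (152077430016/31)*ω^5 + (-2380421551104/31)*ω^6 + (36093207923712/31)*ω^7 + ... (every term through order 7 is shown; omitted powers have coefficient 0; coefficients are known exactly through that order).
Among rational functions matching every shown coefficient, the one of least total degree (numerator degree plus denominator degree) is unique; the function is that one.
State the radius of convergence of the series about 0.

The radius of convergence is 1/12.

No rational of total degree below 6 reproduces all 8 coefficients; solving the [1/5] Pade equations on them gives f(ω) = (-15*ω/16 - 6/31)/((ω + 1/12)**3*(ω**2 + 1/4)), whose expansion matches every shown term.
Denominator factor (ω**2 + 1/4): discriminant -1, complex-conjugate roots (1/2)*i and -(1/2)*i; poles of order 1, moduli 1/2 and 1/2.
Denominator factor (ω + 1/12)^3: pole of order 3 at -1/12, modulus 1/12.
The radius of convergence is the smallest modulus among the singular points: 1/12.


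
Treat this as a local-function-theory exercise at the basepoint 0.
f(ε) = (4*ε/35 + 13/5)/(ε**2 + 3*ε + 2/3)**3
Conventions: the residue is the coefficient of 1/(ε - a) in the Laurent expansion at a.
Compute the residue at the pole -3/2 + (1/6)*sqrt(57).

The residue is (918/48013)*sqrt(57).

The factor ε**2 + 3*ε + 2/3 splits as (ε - a)(ε - a') with a = -3/2 + (1/6)*sqrt(57), a' = -3/2 - (1/6)*sqrt(57). At the order-3 pole a set g(ε) = (ε - a)^3*f(ε) = [4*ε/35 + 13/5] / (ε - a')^3.
Order-3 pole: residue = g''(a)/2; g''(-3/2 + (1/6)*sqrt(57)) = (1836/48013)*sqrt(57), so the residue is (918/48013)*sqrt(57).


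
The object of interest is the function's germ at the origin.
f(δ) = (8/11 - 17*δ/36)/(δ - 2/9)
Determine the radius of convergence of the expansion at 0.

The radius of convergence is 2/9.

Denominator factor (δ - 2/9): pole of order 1 at 2/9, modulus 2/9.
The radius of convergence is the smallest modulus among the singular points: 2/9.


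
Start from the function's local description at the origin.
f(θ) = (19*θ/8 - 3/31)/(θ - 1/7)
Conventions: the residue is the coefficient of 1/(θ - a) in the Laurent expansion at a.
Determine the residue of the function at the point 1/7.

At the order-1 pole 1/7 set g(θ) = (θ - (1/7))*f(θ) = 19*θ/8 - 3/31.
Simple pole: residue = g(a) at a = 1/7, which is 421/1736.

The residue is 421/1736.


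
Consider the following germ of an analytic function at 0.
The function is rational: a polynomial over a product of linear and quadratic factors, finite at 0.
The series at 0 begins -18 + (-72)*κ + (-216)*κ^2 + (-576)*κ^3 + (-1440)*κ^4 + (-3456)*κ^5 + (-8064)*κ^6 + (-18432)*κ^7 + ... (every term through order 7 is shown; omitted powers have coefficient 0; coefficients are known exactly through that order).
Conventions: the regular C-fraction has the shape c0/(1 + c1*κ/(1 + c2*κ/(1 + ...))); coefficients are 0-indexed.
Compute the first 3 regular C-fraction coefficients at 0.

Taylor coefficients (read off): a_0 = -18, a_1 = -72, a_2 = -216.
c0 = a_0 = -18. Peel one level at a time: if S = 1 + c*κ/S' with S'(0) = 1, then c is the κ-coefficient of S and S' = c*κ/(S - 1).
S_1 = c0/f = 1 + (-4)*κ + (4)*κ^2 + ...; c1 = -4.
S_2 = c1*κ/(S_1 - 1) = 1 + (1)*κ + ...; c2 = 1.

The regular C-fraction coefficients are [-18, -4, 1].


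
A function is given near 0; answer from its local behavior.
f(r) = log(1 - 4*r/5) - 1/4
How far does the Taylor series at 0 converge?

The radius of convergence is 5/4.

Branch term (1)*log(1 - r/(5/4)): its argument vanishes at r = 5/4, a logarithmic branch point, modulus 5/4.
The radius of convergence is the smallest modulus among the singular points: 5/4.


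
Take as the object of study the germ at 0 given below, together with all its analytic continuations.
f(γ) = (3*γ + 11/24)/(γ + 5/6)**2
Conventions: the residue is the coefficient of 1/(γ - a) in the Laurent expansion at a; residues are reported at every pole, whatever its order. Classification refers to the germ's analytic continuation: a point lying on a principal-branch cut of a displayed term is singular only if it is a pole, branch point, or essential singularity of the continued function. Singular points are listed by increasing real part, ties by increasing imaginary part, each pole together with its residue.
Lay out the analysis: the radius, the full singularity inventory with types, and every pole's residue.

Radius of convergence at 0: 5/6.
At -5/6: a pole of order 2; residue 3.

Denominator factor (γ + 5/6)^2: pole of order 2 at -5/6, modulus 5/6.
The radius of convergence is the smallest modulus among the singular points: 5/6.
At the order-2 pole -5/6 set g(γ) = (γ - (-5/6))^2*f(γ) = 3*γ + 11/24.
Order-2 pole: residue = g'(a); g'(-5/6) = 3, so the residue is 3.


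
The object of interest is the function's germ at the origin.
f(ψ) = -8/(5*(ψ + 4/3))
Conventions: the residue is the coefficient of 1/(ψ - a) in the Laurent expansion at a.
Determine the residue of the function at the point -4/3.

The residue is -8/5.

At the order-1 pole -4/3 set g(ψ) = (ψ - (-4/3))*f(ψ) = -8/5.
Simple pole: residue = g(a) at a = -4/3, which is -8/5.


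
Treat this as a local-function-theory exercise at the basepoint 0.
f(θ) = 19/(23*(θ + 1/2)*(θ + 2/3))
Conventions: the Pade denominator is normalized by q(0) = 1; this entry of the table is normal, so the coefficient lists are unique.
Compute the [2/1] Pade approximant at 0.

The Pade approximant has numerator coefficients [57/23, -2394/851, 2052/851]; denominator coefficients [1, 175/74].

Taylor coefficients needed (expand at 0): a_0 = 57/23, a_1 = -399/46, a_2 = 2109/92, a_3 = -9975/184.
Write the denominator as Q(θ) = 1 + q1*θ. Requiring Q*f - P = O(θ^4) with deg P <= 2 kills the coefficients of θ^3..θ^3 in Q*f:
  θ^3: a_3 + q1*a_2 = 0, i.e. -9975/184 + (2109/92)*q1 = 0.
Solving this linear system: q1 = 175/74.
The numerator is Q*f truncated at degree 2: P0 = a_0 = 57/23; P1 = a_1 + q1*a_0 = -2394/851; P2 = a_2 + q1*a_1 = 2052/851.


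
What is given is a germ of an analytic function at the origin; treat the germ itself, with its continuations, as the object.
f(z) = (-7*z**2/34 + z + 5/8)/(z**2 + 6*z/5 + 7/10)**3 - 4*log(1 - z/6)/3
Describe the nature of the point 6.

The term (-4/3)*log(1 - z/(6)) has argument 1 - 6/(6) = 0 at 6: a logarithmic (infinitely-sheeted) branch point; the remaining terms are analytic or single-valued there.

The point is a logarithmic branch point.


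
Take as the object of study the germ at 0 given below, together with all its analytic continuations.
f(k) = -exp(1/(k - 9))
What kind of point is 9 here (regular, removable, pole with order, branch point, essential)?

The exponent 1/(k - (9)) has a pole at 9, so exp(1/(k - (9))) takes every nonzero value near it: an essential singularity (not a pole of any order).

The point is an essential singularity.


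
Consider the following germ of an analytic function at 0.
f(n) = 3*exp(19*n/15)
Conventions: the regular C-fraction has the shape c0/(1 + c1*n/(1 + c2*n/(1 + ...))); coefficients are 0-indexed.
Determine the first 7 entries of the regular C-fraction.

The regular C-fraction coefficients are [3, -19/15, 19/30, -19/90, 19/90, -19/150, 19/150].

Taylor coefficients (expand at 0): a_0 = 3, a_1 = 19/5, a_2 = 361/150, a_3 = 6859/6750, a_4 = 130321/405000, a_5 = 2476099/30375000, a_6 = 47045881/2733750000.
c0 = a_0 = 3. Peel one level at a time: if S = 1 + c*n/S' with S'(0) = 1, then c is the n-coefficient of S and S' = c*n/(S - 1).
S_1 = c0/f = 1 + (-19/15)*n + (361/450)*n^2 + ...; c1 = -19/15.
S_2 = c1*n/(S_1 - 1) = 1 + (19/30)*n + (361/2700)*n^2 + ...; c2 = 19/30.
S_3 = c2*n/(S_2 - 1) = 1 + (-19/90)*n + (361/8100)*n^2 + ...; c3 = -19/90.
S_4 = c3*n/(S_3 - 1) = 1 + (19/90)*n + (361/13500)*n^2 + ...; c4 = 19/90.
S_5 = c4*n/(S_4 - 1) = 1 + (-19/150)*n + (361/22500)*n^2 + ...; c5 = -19/150.
S_6 = c5*n/(S_5 - 1) = 1 + (19/150)*n + ...; c6 = 19/150.


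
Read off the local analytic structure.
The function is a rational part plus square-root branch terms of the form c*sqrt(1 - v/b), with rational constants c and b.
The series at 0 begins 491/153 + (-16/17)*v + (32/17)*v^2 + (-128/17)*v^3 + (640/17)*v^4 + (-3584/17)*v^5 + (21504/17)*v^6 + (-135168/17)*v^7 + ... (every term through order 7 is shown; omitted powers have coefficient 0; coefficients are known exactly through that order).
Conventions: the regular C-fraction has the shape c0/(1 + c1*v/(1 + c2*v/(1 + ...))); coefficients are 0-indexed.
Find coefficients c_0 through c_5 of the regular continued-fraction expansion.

The regular C-fraction coefficients are [491/153, 144/491, 838/491, 982/419, 694/419, 838/347].

Taylor coefficients (read off): a_0 = 491/153, a_1 = -16/17, a_2 = 32/17, a_3 = -128/17, a_4 = 640/17, a_5 = -3584/17.
c0 = a_0 = 491/153. Peel one level at a time: if S = 1 + c*v/S' with S'(0) = 1, then c is the v-coefficient of S and S' = c*v/(S - 1).
S_1 = c0/f = 1 + (144/491)*v + (-120672/241081)*v^2 + ...; c1 = 144/491.
S_2 = c1*v/(S_1 - 1) = 1 + (838/491)*v + (-4)*v^2 + ...; c2 = 838/491.
S_3 = c2*v/(S_2 - 1) = 1 + (982/419)*v + (-681508/175561)*v^2 + ...; c3 = 982/419.
S_4 = c3*v/(S_3 - 1) = 1 + (694/419)*v + (-4)*v^2 + ...; c4 = 694/419.
S_5 = c4*v/(S_4 - 1) = 1 + (838/347)*v + ...; c5 = 838/347.


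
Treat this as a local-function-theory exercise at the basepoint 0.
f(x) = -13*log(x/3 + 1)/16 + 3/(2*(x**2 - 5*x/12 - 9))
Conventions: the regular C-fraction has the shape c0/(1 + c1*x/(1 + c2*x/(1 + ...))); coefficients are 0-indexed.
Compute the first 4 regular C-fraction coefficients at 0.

Taylor coefficients (expand at 0): a_0 = -1/6, a_1 = -341/1296, a_2 = 919/34992, a_3 = -62731/7558272.
c0 = a_0 = -1/6. Peel one level at a time: if S = 1 + c*x/S' with S'(0) = 1, then c is the x-coefficient of S and S' = c*x/(S - 1).
S_1 = c0/f = 1 + (-341/216)*x + (4579/1728)*x^2 + ...; c1 = -341/216.
S_2 = c1*x/(S_1 - 1) = 1 + (4579/2728)*x + (-542029/25116696)*x^2 + ...; c2 = 4579/2728.
S_3 = c2*x/(S_2 - 1) = 1 + (542029/42158853)*x + ...; c3 = 542029/42158853.

The regular C-fraction coefficients are [-1/6, -341/216, 4579/2728, 542029/42158853].


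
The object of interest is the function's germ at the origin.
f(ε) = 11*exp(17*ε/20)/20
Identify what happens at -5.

There is no denominator, hence no pole anywhere.
The factor exp(17*ε/20) is entire.
So the germ continues analytically to -5.

The point is a regular point.


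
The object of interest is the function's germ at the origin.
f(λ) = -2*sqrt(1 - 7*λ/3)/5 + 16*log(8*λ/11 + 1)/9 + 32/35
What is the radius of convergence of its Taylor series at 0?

The radius of convergence is 3/7.

Branch term (16/9)*log(1 - λ/(-11/8)): its argument vanishes at λ = -11/8, a logarithmic branch point, modulus 11/8.
Branch term (-2/5)*sqrt(1 - λ/(3/7)): its argument vanishes at λ = 3/7, a square-root branch point, modulus 3/7.
The radius of convergence is the smallest modulus among the singular points: 3/7.


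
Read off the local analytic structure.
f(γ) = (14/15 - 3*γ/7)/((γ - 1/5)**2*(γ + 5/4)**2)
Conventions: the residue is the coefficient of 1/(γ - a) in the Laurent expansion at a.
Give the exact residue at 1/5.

The residue is -55600/73167.

At the order-2 pole 1/5 set g(γ) = (γ - (1/5))^2*f(γ) = (14/15 - 3*γ/7)/(γ + 5/4)**2.
Order-2 pole: residue = g'(a); g'(1/5) = -55600/73167, so the residue is -55600/73167.


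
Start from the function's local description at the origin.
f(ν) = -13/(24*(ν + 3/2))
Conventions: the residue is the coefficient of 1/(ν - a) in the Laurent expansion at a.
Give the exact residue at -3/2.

The residue is -13/24.

At the order-1 pole -3/2 set g(ν) = (ν - (-3/2))*f(ν) = -13/24.
Simple pole: residue = g(a) at a = -3/2, which is -13/24.


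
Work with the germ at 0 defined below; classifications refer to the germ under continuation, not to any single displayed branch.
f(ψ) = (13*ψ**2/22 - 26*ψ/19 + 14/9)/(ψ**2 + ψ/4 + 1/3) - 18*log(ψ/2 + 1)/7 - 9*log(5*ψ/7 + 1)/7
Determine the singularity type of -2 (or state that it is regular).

The point is a logarithmic branch point.

The term (-18/7)*log(1 - ψ/(-2)) has argument 1 - -2/(-2) = 0 at -2: a logarithmic (infinitely-sheeted) branch point; the remaining terms are analytic or single-valued there.


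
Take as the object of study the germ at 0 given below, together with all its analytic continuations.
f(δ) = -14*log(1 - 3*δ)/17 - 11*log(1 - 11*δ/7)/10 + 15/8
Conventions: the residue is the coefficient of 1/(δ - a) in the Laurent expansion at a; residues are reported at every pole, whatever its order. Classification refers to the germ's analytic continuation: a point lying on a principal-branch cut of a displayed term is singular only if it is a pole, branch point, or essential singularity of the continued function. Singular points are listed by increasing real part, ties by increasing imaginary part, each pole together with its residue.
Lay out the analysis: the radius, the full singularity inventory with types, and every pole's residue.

Branch term (-11/10)*log(1 - δ/(7/11)): its argument vanishes at δ = 7/11, a logarithmic branch point, modulus 7/11.
Branch term (-14/17)*log(1 - δ/(1/3)): its argument vanishes at δ = 1/3, a logarithmic branch point, modulus 1/3.
The radius of convergence is the smallest modulus among the singular points: 1/3.
List the singular points by increasing real part (a conjugate pair: the negative imaginary part first).

Radius of convergence at 0: 1/3.
At 1/3: a logarithmic branch point.
At 7/11: a logarithmic branch point.


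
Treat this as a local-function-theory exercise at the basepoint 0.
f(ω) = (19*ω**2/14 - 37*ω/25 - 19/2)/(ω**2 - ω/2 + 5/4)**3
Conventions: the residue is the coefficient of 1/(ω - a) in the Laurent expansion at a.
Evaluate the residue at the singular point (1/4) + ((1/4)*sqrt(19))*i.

The factor ω**2 - ω/2 + 5/4 splits as (ω - a)(ω - a') with a = (1/4) + ((1/4)*sqrt(19))*i, a' = (1/4) - ((1/4)*sqrt(19))*i. At the order-3 pole a set g(ω) = (ω - a)^3*f(ω) = [19*ω**2/14 - 37*ω/25 - 19/2] / (ω - a')^3.
Order-3 pole: residue = g''(a)/2; g''((1/4) + ((1/4)*sqrt(19))*i) = ((621464/1200325)*sqrt(19))*i, so the residue is ((310732/1200325)*sqrt(19))*i.

The residue is ((310732/1200325)*sqrt(19))*i.


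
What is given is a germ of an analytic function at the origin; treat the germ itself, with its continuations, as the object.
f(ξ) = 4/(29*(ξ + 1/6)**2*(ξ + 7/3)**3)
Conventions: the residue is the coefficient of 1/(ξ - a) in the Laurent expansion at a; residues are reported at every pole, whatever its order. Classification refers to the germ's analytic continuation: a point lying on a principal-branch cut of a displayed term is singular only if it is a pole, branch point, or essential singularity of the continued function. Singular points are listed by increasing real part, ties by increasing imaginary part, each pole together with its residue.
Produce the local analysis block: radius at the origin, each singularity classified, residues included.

Radius of convergence at 0: 1/6.
At -7/3: a pole of order 3; residue 15552/828269.
At -1/6: a pole of order 2; residue -15552/828269.

Denominator factor (ξ + 1/6)^2: pole of order 2 at -1/6, modulus 1/6.
Denominator factor (ξ + 7/3)^3: pole of order 3 at -7/3, modulus 7/3.
The radius of convergence is the smallest modulus among the singular points: 1/6.
At the order-3 pole -7/3 set g(ξ) = (ξ - (-7/3))^3*f(ξ) = 4/(29*(ξ + 1/6)**2).
Order-3 pole: residue = g''(a)/2; g''(-7/3) = 31104/828269, so the residue is 15552/828269.
At the order-2 pole -1/6 set g(ξ) = (ξ - (-1/6))^2*f(ξ) = 4/(29*(ξ + 7/3)**3).
Order-2 pole: residue = g'(a); g'(-1/6) = -15552/828269, so the residue is -15552/828269.
List the singular points by increasing real part (a conjugate pair: the negative imaginary part first).
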